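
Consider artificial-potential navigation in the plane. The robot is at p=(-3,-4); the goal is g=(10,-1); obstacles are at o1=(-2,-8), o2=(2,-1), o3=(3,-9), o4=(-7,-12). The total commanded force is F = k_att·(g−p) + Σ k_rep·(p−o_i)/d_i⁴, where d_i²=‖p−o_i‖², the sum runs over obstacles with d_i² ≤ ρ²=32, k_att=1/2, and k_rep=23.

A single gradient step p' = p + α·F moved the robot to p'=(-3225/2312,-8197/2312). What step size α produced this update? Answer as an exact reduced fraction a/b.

F_att = 1/2·(g−p) = 1/2·(13,3) = (6.5000,1.5000)
o1: d²=17 ≤ ρ²=32; F_rep = 23·(-1,4)/17² = (-0.0796,0.3183)
o2: d²=34 > ρ²=32 → inactive
o3: d²=61 > ρ²=32 → inactive
o4: d²=80 > ρ²=32 → inactive
F = F_att + ΣF_rep = (6.4204,1.8183)
Δp = p'−p = (1.6051,0.4546); α = Δx/Fx = (3711/2312) / (3711/578) = 1/4
check: Δy/Fy = (1051/2312) / (1051/578) = 1/4 ✓

α = 1/4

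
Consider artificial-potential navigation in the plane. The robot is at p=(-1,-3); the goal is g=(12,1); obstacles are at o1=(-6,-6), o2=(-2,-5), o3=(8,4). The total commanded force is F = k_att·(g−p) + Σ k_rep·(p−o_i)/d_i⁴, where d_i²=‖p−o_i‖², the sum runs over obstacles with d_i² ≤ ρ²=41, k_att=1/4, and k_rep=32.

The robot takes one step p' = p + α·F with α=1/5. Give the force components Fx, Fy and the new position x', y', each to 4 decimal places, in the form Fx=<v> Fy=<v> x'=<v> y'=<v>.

Fx=4.6684 Fy=3.6430 x'=-0.0663 y'=-2.2714

F_att = 1/4·(g−p) = 1/4·(13,4) = (3.2500,1.0000)
o1: d²=34 ≤ ρ²=41; F_rep = 32·(5,3)/34² = (0.1384,0.0830)
o2: d²=5 ≤ ρ²=41; F_rep = 32·(1,2)/5² = (1.2800,2.5600)
o3: d²=130 > ρ²=41 → inactive
F = F_att + ΣF_rep = (4.6684,3.6430)
p' = p + 1/5·F = (-0.0663,-2.2714)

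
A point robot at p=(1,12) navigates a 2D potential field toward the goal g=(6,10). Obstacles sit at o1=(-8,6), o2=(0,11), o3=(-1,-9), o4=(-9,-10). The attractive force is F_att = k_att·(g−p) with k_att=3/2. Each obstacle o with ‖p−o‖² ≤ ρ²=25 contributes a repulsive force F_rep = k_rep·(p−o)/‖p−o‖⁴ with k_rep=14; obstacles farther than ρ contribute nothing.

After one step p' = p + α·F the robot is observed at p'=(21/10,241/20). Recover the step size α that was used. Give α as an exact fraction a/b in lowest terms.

α = 1/10

F_att = 3/2·(g−p) = 3/2·(5,-2) = (7.5000,-3.0000)
o1: d²=117 > ρ²=25 → inactive
o2: d²=2 ≤ ρ²=25; F_rep = 14·(1,1)/2² = (3.5000,3.5000)
o3: d²=445 > ρ²=25 → inactive
o4: d²=584 > ρ²=25 → inactive
F = F_att + ΣF_rep = (11.0000,0.5000)
Δp = p'−p = (1.1000,0.0500); α = Δx/Fx = (11/10) / (11) = 1/10
check: Δy/Fy = (1/20) / (1/2) = 1/10 ✓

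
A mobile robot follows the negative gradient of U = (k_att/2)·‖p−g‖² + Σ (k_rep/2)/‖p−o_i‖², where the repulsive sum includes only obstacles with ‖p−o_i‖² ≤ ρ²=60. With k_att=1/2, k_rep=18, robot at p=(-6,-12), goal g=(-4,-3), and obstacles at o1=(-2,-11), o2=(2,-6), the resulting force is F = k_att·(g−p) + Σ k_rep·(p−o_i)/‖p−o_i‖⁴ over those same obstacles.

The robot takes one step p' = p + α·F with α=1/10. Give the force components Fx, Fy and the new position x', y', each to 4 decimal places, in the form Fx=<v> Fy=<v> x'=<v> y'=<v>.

F_att = 1/2·(g−p) = 1/2·(2,9) = (1.0000,4.5000)
o1: d²=17 ≤ ρ²=60; F_rep = 18·(-4,-1)/17² = (-0.2491,-0.0623)
o2: d²=100 > ρ²=60 → inactive
F = F_att + ΣF_rep = (0.7509,4.4377)
p' = p + 1/10·F = (-5.9249,-11.5562)

Fx=0.7509 Fy=4.4377 x'=-5.9249 y'=-11.5562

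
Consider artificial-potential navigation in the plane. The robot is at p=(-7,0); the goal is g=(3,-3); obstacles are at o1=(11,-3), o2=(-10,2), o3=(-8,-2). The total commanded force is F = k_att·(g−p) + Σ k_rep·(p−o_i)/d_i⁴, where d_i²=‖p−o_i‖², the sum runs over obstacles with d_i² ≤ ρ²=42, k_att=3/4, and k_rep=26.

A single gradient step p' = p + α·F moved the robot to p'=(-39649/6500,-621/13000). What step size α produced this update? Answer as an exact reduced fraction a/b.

F_att = 3/4·(g−p) = 3/4·(10,-3) = (7.5000,-2.2500)
o1: d²=333 > ρ²=42 → inactive
o2: d²=13 ≤ ρ²=42; F_rep = 26·(3,-2)/13² = (0.4615,-0.3077)
o3: d²=5 ≤ ρ²=42; F_rep = 26·(1,2)/5² = (1.0400,2.0800)
F = F_att + ΣF_rep = (9.0015,-0.4777)
Δp = p'−p = (0.9002,-0.0478); α = Δx/Fx = (5851/6500) / (5851/650) = 1/10
check: Δy/Fy = (-621/13000) / (-621/1300) = 1/10 ✓

α = 1/10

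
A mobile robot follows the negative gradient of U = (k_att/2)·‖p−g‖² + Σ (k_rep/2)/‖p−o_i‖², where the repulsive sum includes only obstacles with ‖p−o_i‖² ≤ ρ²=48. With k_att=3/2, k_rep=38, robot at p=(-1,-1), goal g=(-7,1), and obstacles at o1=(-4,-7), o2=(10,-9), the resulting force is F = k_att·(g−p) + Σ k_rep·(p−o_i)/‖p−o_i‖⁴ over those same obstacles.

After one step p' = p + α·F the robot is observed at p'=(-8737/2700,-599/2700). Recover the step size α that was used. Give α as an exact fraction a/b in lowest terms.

α = 1/4

F_att = 3/2·(g−p) = 3/2·(-6,2) = (-9.0000,3.0000)
o1: d²=45 ≤ ρ²=48; F_rep = 38·(3,6)/45² = (0.0563,0.1126)
o2: d²=185 > ρ²=48 → inactive
F = F_att + ΣF_rep = (-8.9437,3.1126)
Δp = p'−p = (-2.2359,0.7781); α = Δx/Fx = (-6037/2700) / (-6037/675) = 1/4
check: Δy/Fy = (2101/2700) / (2101/675) = 1/4 ✓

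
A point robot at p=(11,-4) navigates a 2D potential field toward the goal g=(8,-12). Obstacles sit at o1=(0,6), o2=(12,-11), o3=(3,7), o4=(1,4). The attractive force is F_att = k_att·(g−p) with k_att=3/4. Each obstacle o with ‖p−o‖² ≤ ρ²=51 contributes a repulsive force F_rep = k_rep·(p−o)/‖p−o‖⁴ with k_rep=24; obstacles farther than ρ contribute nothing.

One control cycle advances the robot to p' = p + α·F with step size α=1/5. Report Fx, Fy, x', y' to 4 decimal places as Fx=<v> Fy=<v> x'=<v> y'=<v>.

F_att = 3/4·(g−p) = 3/4·(-3,-8) = (-2.2500,-6.0000)
o1: d²=221 > ρ²=51 → inactive
o2: d²=50 ≤ ρ²=51; F_rep = 24·(-1,7)/50² = (-0.0096,0.0672)
o3: d²=185 > ρ²=51 → inactive
o4: d²=164 > ρ²=51 → inactive
F = F_att + ΣF_rep = (-2.2596,-5.9328)
p' = p + 1/5·F = (10.5481,-5.1866)

Fx=-2.2596 Fy=-5.9328 x'=10.5481 y'=-5.1866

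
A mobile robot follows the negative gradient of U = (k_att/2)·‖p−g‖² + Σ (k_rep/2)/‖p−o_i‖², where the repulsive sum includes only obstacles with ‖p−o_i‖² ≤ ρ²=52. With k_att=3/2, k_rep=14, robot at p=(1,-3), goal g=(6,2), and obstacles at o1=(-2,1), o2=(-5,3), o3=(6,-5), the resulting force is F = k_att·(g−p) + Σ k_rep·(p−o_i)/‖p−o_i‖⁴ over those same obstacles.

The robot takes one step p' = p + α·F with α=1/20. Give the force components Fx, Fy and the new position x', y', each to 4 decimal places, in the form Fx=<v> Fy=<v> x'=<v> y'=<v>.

Fx=7.4840 Fy=7.4437 x'=1.3742 y'=-2.6278

F_att = 3/2·(g−p) = 3/2·(5,5) = (7.5000,7.5000)
o1: d²=25 ≤ ρ²=52; F_rep = 14·(3,-4)/25² = (0.0672,-0.0896)
o2: d²=72 > ρ²=52 → inactive
o3: d²=29 ≤ ρ²=52; F_rep = 14·(-5,2)/29² = (-0.0832,0.0333)
F = F_att + ΣF_rep = (7.4840,7.4437)
p' = p + 1/20·F = (1.3742,-2.6278)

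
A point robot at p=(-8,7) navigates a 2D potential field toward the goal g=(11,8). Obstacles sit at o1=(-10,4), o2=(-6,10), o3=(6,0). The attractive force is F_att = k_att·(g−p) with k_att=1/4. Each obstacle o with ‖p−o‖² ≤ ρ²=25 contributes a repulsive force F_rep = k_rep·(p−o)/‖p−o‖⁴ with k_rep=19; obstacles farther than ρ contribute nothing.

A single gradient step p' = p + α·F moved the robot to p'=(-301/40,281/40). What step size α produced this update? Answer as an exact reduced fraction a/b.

F_att = 1/4·(g−p) = 1/4·(19,1) = (4.7500,0.2500)
o1: d²=13 ≤ ρ²=25; F_rep = 19·(2,3)/13² = (0.2249,0.3373)
o2: d²=13 ≤ ρ²=25; F_rep = 19·(-2,-3)/13² = (-0.2249,-0.3373)
o3: d²=245 > ρ²=25 → inactive
F = F_att + ΣF_rep = (4.7500,0.2500)
Δp = p'−p = (0.4750,0.0250); α = Δx/Fx = (19/40) / (19/4) = 1/10
check: Δy/Fy = (1/40) / (1/4) = 1/10 ✓

α = 1/10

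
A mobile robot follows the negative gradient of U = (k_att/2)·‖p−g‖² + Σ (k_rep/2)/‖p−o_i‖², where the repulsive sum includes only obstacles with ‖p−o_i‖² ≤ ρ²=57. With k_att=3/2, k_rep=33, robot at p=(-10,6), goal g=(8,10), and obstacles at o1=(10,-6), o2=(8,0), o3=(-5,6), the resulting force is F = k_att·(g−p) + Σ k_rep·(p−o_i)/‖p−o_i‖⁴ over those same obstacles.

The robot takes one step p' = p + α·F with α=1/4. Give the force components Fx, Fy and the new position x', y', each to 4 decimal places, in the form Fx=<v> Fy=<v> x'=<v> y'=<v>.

F_att = 3/2·(g−p) = 3/2·(18,4) = (27.0000,6.0000)
o1: d²=544 > ρ²=57 → inactive
o2: d²=360 > ρ²=57 → inactive
o3: d²=25 ≤ ρ²=57; F_rep = 33·(-5,0)/25² = (-0.2640,0.0000)
F = F_att + ΣF_rep = (26.7360,6.0000)
p' = p + 1/4·F = (-3.3160,7.5000)

Fx=26.7360 Fy=6.0000 x'=-3.3160 y'=7.5000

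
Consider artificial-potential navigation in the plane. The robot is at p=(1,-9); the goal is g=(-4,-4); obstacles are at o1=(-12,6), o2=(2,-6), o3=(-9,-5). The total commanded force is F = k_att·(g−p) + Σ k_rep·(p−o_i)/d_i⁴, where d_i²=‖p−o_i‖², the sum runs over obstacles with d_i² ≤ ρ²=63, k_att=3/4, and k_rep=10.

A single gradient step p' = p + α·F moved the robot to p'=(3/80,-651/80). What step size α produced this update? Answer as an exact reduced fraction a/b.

F_att = 3/4·(g−p) = 3/4·(-5,5) = (-3.7500,3.7500)
o1: d²=394 > ρ²=63 → inactive
o2: d²=10 ≤ ρ²=63; F_rep = 10·(-1,-3)/10² = (-0.1000,-0.3000)
o3: d²=116 > ρ²=63 → inactive
F = F_att + ΣF_rep = (-3.8500,3.4500)
Δp = p'−p = (-0.9625,0.8625); α = Δx/Fx = (-77/80) / (-77/20) = 1/4
check: Δy/Fy = (69/80) / (69/20) = 1/4 ✓

α = 1/4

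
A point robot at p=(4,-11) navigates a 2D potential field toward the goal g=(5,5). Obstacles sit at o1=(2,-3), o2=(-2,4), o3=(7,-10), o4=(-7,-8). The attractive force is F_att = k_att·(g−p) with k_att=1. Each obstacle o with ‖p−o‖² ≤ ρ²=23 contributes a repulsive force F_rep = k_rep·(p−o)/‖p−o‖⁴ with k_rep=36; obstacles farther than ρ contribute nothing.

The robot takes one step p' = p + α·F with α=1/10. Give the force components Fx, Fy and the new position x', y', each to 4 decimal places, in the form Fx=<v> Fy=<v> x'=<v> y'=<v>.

F_att = 1·(g−p) = 1·(1,16) = (1.0000,16.0000)
o1: d²=68 > ρ²=23 → inactive
o2: d²=261 > ρ²=23 → inactive
o3: d²=10 ≤ ρ²=23; F_rep = 36·(-3,-1)/10² = (-1.0800,-0.3600)
o4: d²=130 > ρ²=23 → inactive
F = F_att + ΣF_rep = (-0.0800,15.6400)
p' = p + 1/10·F = (3.9920,-9.4360)

Fx=-0.0800 Fy=15.6400 x'=3.9920 y'=-9.4360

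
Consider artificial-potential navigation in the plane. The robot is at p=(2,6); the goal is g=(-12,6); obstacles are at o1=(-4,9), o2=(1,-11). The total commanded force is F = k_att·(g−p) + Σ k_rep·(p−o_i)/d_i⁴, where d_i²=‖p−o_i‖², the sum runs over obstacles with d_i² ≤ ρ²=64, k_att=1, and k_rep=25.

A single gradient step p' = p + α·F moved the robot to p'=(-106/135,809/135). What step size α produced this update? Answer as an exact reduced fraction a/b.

α = 1/5

F_att = 1·(g−p) = 1·(-14,0) = (-14.0000,0.0000)
o1: d²=45 ≤ ρ²=64; F_rep = 25·(6,-3)/45² = (0.0741,-0.0370)
o2: d²=290 > ρ²=64 → inactive
F = F_att + ΣF_rep = (-13.9259,-0.0370)
Δp = p'−p = (-2.7852,-0.0074); α = Δx/Fx = (-376/135) / (-376/27) = 1/5
check: Δy/Fy = (-1/135) / (-1/27) = 1/5 ✓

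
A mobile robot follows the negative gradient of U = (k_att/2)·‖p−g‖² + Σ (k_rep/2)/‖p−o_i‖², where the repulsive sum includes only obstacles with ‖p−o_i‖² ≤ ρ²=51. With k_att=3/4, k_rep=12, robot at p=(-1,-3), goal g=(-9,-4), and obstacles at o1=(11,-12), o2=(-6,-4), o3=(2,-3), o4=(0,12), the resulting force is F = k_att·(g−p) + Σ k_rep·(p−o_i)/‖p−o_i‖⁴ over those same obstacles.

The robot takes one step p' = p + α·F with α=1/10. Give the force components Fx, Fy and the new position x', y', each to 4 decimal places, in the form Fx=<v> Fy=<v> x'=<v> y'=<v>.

Fx=-6.3557 Fy=-0.7322 x'=-1.6356 y'=-3.0732

F_att = 3/4·(g−p) = 3/4·(-8,-1) = (-6.0000,-0.7500)
o1: d²=225 > ρ²=51 → inactive
o2: d²=26 ≤ ρ²=51; F_rep = 12·(5,1)/26² = (0.0888,0.0178)
o3: d²=9 ≤ ρ²=51; F_rep = 12·(-3,0)/9² = (-0.4444,0.0000)
o4: d²=226 > ρ²=51 → inactive
F = F_att + ΣF_rep = (-6.3557,-0.7322)
p' = p + 1/10·F = (-1.6356,-3.0732)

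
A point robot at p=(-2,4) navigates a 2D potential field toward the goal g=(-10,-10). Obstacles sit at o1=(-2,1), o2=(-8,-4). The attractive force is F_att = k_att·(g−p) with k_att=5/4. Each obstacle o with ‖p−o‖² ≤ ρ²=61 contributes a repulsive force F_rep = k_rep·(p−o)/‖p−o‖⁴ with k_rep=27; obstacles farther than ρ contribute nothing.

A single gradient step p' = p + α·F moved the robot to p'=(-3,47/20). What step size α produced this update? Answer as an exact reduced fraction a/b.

F_att = 5/4·(g−p) = 5/4·(-8,-14) = (-10.0000,-17.5000)
o1: d²=9 ≤ ρ²=61; F_rep = 27·(0,3)/9² = (0.0000,1.0000)
o2: d²=100 > ρ²=61 → inactive
F = F_att + ΣF_rep = (-10.0000,-16.5000)
Δp = p'−p = (-1.0000,-1.6500); α = Δx/Fx = (-1) / (-10) = 1/10
check: Δy/Fy = (-33/20) / (-33/2) = 1/10 ✓

α = 1/10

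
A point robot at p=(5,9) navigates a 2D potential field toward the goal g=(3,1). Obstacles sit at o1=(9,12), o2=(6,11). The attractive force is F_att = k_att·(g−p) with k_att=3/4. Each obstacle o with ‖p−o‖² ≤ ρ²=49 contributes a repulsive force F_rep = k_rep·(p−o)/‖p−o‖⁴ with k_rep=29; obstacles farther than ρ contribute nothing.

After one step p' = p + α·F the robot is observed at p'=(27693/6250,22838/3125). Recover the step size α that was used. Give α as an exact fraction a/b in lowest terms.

F_att = 3/4·(g−p) = 3/4·(-2,-8) = (-1.5000,-6.0000)
o1: d²=25 ≤ ρ²=49; F_rep = 29·(-4,-3)/25² = (-0.1856,-0.1392)
o2: d²=5 ≤ ρ²=49; F_rep = 29·(-1,-2)/5² = (-1.1600,-2.3200)
F = F_att + ΣF_rep = (-2.8456,-8.4592)
Δp = p'−p = (-0.5691,-1.6918); α = Δx/Fx = (-3557/6250) / (-3557/1250) = 1/5
check: Δy/Fy = (-5287/3125) / (-5287/625) = 1/5 ✓

α = 1/5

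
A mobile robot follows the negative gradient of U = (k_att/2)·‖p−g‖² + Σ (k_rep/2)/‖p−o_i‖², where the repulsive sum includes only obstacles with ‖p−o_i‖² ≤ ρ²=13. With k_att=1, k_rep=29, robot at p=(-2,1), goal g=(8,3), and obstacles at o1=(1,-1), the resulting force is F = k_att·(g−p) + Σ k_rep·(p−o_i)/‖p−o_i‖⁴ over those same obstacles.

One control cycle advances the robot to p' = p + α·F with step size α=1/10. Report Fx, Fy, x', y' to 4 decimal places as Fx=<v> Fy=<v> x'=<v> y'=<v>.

Fx=9.4852 Fy=2.3432 x'=-1.0515 y'=1.2343

F_att = 1·(g−p) = 1·(10,2) = (10.0000,2.0000)
o1: d²=13 ≤ ρ²=13; F_rep = 29·(-3,2)/13² = (-0.5148,0.3432)
F = F_att + ΣF_rep = (9.4852,2.3432)
p' = p + 1/10·F = (-1.0515,1.2343)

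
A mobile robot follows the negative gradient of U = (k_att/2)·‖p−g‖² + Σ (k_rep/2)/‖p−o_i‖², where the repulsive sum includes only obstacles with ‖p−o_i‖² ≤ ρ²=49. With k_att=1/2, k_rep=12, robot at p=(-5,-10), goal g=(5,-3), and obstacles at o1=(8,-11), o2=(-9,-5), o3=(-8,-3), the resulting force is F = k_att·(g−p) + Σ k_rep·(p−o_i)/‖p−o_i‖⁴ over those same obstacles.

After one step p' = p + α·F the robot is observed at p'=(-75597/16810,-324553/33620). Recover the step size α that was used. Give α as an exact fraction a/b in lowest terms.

α = 1/10

F_att = 1/2·(g−p) = 1/2·(10,7) = (5.0000,3.5000)
o1: d²=170 > ρ²=49 → inactive
o2: d²=41 ≤ ρ²=49; F_rep = 12·(4,-5)/41² = (0.0286,-0.0357)
o3: d²=58 > ρ²=49 → inactive
F = F_att + ΣF_rep = (5.0286,3.4643)
Δp = p'−p = (0.5029,0.3464); α = Δx/Fx = (8453/16810) / (8453/1681) = 1/10
check: Δy/Fy = (11647/33620) / (11647/3362) = 1/10 ✓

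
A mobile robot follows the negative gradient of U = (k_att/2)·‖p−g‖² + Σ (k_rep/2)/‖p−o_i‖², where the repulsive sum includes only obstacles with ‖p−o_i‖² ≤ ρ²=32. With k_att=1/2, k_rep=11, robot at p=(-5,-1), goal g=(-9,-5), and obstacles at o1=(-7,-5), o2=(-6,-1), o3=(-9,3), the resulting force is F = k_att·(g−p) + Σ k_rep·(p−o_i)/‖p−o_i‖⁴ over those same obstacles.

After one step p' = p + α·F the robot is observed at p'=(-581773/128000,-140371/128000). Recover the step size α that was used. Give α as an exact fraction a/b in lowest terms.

F_att = 1/2·(g−p) = 1/2·(-4,-4) = (-2.0000,-2.0000)
o1: d²=20 ≤ ρ²=32; F_rep = 11·(2,4)/20² = (0.0550,0.1100)
o2: d²=1 ≤ ρ²=32; F_rep = 11·(1,0)/1² = (11.0000,0.0000)
o3: d²=32 ≤ ρ²=32; F_rep = 11·(4,-4)/32² = (0.0430,-0.0430)
F = F_att + ΣF_rep = (9.0980,-1.9330)
Δp = p'−p = (0.4549,-0.0966); α = Δx/Fx = (58227/128000) / (58227/6400) = 1/20
check: Δy/Fy = (-12371/128000) / (-12371/6400) = 1/20 ✓

α = 1/20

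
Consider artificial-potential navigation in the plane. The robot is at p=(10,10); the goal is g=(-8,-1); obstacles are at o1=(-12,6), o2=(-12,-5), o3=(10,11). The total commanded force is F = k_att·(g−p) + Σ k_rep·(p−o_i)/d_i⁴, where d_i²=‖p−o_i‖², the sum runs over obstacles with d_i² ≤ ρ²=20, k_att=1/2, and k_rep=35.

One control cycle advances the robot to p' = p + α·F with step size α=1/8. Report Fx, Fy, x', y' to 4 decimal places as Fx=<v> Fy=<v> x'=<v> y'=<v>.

Fx=-9.0000 Fy=-40.5000 x'=8.8750 y'=4.9375

F_att = 1/2·(g−p) = 1/2·(-18,-11) = (-9.0000,-5.5000)
o1: d²=500 > ρ²=20 → inactive
o2: d²=709 > ρ²=20 → inactive
o3: d²=1 ≤ ρ²=20; F_rep = 35·(0,-1)/1² = (0.0000,-35.0000)
F = F_att + ΣF_rep = (-9.0000,-40.5000)
p' = p + 1/8·F = (8.8750,4.9375)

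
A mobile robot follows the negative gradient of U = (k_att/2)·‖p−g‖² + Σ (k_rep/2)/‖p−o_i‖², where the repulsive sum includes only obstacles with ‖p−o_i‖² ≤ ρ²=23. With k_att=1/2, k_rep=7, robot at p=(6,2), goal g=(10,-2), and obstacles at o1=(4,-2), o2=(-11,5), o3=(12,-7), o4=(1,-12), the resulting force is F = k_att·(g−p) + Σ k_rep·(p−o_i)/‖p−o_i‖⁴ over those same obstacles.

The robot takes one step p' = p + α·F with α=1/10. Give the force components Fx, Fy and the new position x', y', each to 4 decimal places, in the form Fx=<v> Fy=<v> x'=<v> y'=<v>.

F_att = 1/2·(g−p) = 1/2·(4,-4) = (2.0000,-2.0000)
o1: d²=20 ≤ ρ²=23; F_rep = 7·(2,4)/20² = (0.0350,0.0700)
o2: d²=298 > ρ²=23 → inactive
o3: d²=117 > ρ²=23 → inactive
o4: d²=221 > ρ²=23 → inactive
F = F_att + ΣF_rep = (2.0350,-1.9300)
p' = p + 1/10·F = (6.2035,1.8070)

Fx=2.0350 Fy=-1.9300 x'=6.2035 y'=1.8070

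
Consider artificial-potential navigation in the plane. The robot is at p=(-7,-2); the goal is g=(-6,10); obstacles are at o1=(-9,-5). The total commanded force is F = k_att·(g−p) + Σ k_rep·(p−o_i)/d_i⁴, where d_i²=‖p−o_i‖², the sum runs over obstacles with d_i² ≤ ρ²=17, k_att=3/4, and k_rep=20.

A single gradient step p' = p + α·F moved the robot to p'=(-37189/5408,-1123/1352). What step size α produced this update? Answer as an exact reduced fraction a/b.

α = 1/8

F_att = 3/4·(g−p) = 3/4·(1,12) = (0.7500,9.0000)
o1: d²=13 ≤ ρ²=17; F_rep = 20·(2,3)/13² = (0.2367,0.3550)
F = F_att + ΣF_rep = (0.9867,9.3550)
Δp = p'−p = (0.1233,1.1694); α = Δx/Fx = (667/5408) / (667/676) = 1/8
check: Δy/Fy = (1581/1352) / (1581/169) = 1/8 ✓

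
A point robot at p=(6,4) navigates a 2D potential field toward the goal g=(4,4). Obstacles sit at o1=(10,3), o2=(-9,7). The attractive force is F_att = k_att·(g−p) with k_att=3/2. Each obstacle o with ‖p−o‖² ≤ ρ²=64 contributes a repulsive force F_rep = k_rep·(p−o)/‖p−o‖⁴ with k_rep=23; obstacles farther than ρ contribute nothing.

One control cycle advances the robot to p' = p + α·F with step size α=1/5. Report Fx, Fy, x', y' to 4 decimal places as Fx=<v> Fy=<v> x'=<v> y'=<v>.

Fx=-3.3183 Fy=0.0796 x'=5.3363 y'=4.0159

F_att = 3/2·(g−p) = 3/2·(-2,0) = (-3.0000,0.0000)
o1: d²=17 ≤ ρ²=64; F_rep = 23·(-4,1)/17² = (-0.3183,0.0796)
o2: d²=234 > ρ²=64 → inactive
F = F_att + ΣF_rep = (-3.3183,0.0796)
p' = p + 1/5·F = (5.3363,4.0159)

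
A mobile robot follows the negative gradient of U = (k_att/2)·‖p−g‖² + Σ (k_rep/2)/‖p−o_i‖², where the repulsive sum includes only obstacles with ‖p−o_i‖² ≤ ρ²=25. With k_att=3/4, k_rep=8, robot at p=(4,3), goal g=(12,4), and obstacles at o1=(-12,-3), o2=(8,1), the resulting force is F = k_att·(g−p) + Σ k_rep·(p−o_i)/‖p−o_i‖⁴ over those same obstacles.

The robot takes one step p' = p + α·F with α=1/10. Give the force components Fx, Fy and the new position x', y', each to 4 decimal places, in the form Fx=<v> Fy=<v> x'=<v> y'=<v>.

Fx=5.9200 Fy=0.7900 x'=4.5920 y'=3.0790

F_att = 3/4·(g−p) = 3/4·(8,1) = (6.0000,0.7500)
o1: d²=292 > ρ²=25 → inactive
o2: d²=20 ≤ ρ²=25; F_rep = 8·(-4,2)/20² = (-0.0800,0.0400)
F = F_att + ΣF_rep = (5.9200,0.7900)
p' = p + 1/10·F = (4.5920,3.0790)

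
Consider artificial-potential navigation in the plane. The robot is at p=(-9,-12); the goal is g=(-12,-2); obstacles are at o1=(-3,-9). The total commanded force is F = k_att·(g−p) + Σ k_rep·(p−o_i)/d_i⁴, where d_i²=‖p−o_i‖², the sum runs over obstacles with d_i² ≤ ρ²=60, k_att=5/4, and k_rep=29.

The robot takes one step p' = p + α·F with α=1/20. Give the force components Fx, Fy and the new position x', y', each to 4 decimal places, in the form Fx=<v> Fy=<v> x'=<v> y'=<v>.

F_att = 5/4·(g−p) = 5/4·(-3,10) = (-3.7500,12.5000)
o1: d²=45 ≤ ρ²=60; F_rep = 29·(-6,-3)/45² = (-0.0859,-0.0430)
F = F_att + ΣF_rep = (-3.8359,12.4570)
p' = p + 1/20·F = (-9.1918,-11.3771)

Fx=-3.8359 Fy=12.4570 x'=-9.1918 y'=-11.3771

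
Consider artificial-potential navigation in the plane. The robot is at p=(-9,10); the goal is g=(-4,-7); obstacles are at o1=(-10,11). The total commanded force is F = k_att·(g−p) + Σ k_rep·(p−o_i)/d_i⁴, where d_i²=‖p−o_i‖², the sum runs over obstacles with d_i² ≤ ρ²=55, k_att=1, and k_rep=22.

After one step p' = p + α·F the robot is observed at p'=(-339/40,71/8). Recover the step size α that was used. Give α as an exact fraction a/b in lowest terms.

α = 1/20

F_att = 1·(g−p) = 1·(5,-17) = (5.0000,-17.0000)
o1: d²=2 ≤ ρ²=55; F_rep = 22·(1,-1)/2² = (5.5000,-5.5000)
F = F_att + ΣF_rep = (10.5000,-22.5000)
Δp = p'−p = (0.5250,-1.1250); α = Δx/Fx = (21/40) / (21/2) = 1/20
check: Δy/Fy = (-9/8) / (-45/2) = 1/20 ✓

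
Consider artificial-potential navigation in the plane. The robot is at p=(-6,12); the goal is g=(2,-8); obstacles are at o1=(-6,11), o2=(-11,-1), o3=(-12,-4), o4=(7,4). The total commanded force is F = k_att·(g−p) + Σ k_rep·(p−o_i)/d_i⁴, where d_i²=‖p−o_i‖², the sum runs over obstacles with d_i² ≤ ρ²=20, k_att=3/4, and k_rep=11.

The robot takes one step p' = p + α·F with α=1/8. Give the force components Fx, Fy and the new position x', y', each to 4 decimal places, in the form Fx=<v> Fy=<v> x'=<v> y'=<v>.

Fx=6.0000 Fy=-4.0000 x'=-5.2500 y'=11.5000

F_att = 3/4·(g−p) = 3/4·(8,-20) = (6.0000,-15.0000)
o1: d²=1 ≤ ρ²=20; F_rep = 11·(0,1)/1² = (0.0000,11.0000)
o2: d²=194 > ρ²=20 → inactive
o3: d²=292 > ρ²=20 → inactive
o4: d²=233 > ρ²=20 → inactive
F = F_att + ΣF_rep = (6.0000,-4.0000)
p' = p + 1/8·F = (-5.2500,11.5000)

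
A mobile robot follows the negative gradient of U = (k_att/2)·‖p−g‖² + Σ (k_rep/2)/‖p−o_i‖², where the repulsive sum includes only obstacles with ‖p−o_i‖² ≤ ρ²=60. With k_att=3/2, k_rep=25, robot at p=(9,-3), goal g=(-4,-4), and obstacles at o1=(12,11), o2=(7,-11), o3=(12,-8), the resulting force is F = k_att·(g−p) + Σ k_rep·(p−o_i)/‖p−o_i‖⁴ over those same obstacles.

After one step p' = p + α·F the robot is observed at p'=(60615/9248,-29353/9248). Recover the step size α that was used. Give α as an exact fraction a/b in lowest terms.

F_att = 3/2·(g−p) = 3/2·(-13,-1) = (-19.5000,-1.5000)
o1: d²=205 > ρ²=60 → inactive
o2: d²=68 > ρ²=60 → inactive
o3: d²=34 ≤ ρ²=60; F_rep = 25·(-3,5)/34² = (-0.0649,0.1081)
F = F_att + ΣF_rep = (-19.5649,-1.3919)
Δp = p'−p = (-2.4456,-0.1740); α = Δx/Fx = (-22617/9248) / (-22617/1156) = 1/8
check: Δy/Fy = (-1609/9248) / (-1609/1156) = 1/8 ✓

α = 1/8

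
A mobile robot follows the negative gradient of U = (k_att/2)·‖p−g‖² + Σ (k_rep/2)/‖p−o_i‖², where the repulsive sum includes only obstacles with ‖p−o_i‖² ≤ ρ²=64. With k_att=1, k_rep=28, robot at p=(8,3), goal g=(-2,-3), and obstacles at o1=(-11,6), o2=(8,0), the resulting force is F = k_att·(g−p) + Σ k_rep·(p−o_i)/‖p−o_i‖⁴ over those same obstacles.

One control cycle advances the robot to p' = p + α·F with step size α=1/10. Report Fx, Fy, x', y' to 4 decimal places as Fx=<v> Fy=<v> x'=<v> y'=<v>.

Fx=-10.0000 Fy=-4.9630 x'=7.0000 y'=2.5037

F_att = 1·(g−p) = 1·(-10,-6) = (-10.0000,-6.0000)
o1: d²=370 > ρ²=64 → inactive
o2: d²=9 ≤ ρ²=64; F_rep = 28·(0,3)/9² = (0.0000,1.0370)
F = F_att + ΣF_rep = (-10.0000,-4.9630)
p' = p + 1/10·F = (7.0000,2.5037)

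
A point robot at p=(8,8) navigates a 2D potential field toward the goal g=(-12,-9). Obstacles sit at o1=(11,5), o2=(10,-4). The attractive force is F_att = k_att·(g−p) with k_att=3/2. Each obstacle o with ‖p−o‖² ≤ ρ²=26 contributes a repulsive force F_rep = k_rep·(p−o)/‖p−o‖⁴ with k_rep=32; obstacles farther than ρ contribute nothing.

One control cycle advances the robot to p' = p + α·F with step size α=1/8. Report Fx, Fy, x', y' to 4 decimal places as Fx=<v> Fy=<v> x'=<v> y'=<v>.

Fx=-30.2963 Fy=-25.2037 x'=4.2130 y'=4.8495

F_att = 3/2·(g−p) = 3/2·(-20,-17) = (-30.0000,-25.5000)
o1: d²=18 ≤ ρ²=26; F_rep = 32·(-3,3)/18² = (-0.2963,0.2963)
o2: d²=148 > ρ²=26 → inactive
F = F_att + ΣF_rep = (-30.2963,-25.2037)
p' = p + 1/8·F = (4.2130,4.8495)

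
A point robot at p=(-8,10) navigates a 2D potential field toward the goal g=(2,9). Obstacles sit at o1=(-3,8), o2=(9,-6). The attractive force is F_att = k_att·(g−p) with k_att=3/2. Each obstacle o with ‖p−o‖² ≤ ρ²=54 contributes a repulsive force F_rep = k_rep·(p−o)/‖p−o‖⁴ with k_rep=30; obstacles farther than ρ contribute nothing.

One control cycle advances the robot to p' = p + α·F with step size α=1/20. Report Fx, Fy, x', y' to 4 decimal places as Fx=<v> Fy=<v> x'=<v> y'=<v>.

F_att = 3/2·(g−p) = 3/2·(10,-1) = (15.0000,-1.5000)
o1: d²=29 ≤ ρ²=54; F_rep = 30·(-5,2)/29² = (-0.1784,0.0713)
o2: d²=545 > ρ²=54 → inactive
F = F_att + ΣF_rep = (14.8216,-1.4287)
p' = p + 1/20·F = (-7.2589,9.9286)

Fx=14.8216 Fy=-1.4287 x'=-7.2589 y'=9.9286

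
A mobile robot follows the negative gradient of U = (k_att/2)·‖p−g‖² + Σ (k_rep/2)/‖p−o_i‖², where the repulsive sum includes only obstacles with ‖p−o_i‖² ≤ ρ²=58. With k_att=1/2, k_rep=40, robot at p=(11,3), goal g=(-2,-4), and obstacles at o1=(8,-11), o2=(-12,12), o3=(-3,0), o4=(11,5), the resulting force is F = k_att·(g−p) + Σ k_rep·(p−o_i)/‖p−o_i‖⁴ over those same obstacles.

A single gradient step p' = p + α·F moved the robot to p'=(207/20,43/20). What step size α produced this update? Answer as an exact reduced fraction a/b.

F_att = 1/2·(g−p) = 1/2·(-13,-7) = (-6.5000,-3.5000)
o1: d²=205 > ρ²=58 → inactive
o2: d²=610 > ρ²=58 → inactive
o3: d²=205 > ρ²=58 → inactive
o4: d²=4 ≤ ρ²=58; F_rep = 40·(0,-2)/4² = (0.0000,-5.0000)
F = F_att + ΣF_rep = (-6.5000,-8.5000)
Δp = p'−p = (-0.6500,-0.8500); α = Δx/Fx = (-13/20) / (-13/2) = 1/10
check: Δy/Fy = (-17/20) / (-17/2) = 1/10 ✓

α = 1/10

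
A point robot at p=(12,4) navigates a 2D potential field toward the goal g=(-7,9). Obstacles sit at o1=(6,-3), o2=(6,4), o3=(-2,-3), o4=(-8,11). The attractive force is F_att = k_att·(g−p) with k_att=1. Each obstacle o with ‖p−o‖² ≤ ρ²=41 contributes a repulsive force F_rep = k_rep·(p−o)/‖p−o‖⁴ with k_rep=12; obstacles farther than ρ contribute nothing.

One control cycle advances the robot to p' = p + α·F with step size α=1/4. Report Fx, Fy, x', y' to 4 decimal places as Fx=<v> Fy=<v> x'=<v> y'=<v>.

F_att = 1·(g−p) = 1·(-19,5) = (-19.0000,5.0000)
o1: d²=85 > ρ²=41 → inactive
o2: d²=36 ≤ ρ²=41; F_rep = 12·(6,0)/36² = (0.0556,0.0000)
o3: d²=245 > ρ²=41 → inactive
o4: d²=449 > ρ²=41 → inactive
F = F_att + ΣF_rep = (-18.9444,5.0000)
p' = p + 1/4·F = (7.2639,5.2500)

Fx=-18.9444 Fy=5.0000 x'=7.2639 y'=5.2500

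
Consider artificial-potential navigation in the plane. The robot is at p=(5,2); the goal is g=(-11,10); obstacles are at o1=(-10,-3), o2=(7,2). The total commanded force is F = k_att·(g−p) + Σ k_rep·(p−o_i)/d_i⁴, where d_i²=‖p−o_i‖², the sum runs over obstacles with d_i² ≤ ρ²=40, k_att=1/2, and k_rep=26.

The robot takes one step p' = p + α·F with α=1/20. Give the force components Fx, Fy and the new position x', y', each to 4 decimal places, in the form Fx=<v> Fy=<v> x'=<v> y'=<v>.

Fx=-11.2500 Fy=4.0000 x'=4.4375 y'=2.2000

F_att = 1/2·(g−p) = 1/2·(-16,8) = (-8.0000,4.0000)
o1: d²=250 > ρ²=40 → inactive
o2: d²=4 ≤ ρ²=40; F_rep = 26·(-2,0)/4² = (-3.2500,0.0000)
F = F_att + ΣF_rep = (-11.2500,4.0000)
p' = p + 1/20·F = (4.4375,2.2000)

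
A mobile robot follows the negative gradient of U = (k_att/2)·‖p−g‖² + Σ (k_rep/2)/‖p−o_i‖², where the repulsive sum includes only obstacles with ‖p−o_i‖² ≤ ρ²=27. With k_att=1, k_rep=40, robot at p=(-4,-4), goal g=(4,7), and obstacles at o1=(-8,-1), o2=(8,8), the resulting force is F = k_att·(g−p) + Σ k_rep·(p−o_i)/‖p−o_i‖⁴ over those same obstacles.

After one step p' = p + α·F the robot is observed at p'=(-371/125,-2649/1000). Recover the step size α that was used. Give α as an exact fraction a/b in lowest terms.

α = 1/8

F_att = 1·(g−p) = 1·(8,11) = (8.0000,11.0000)
o1: d²=25 ≤ ρ²=27; F_rep = 40·(4,-3)/25² = (0.2560,-0.1920)
o2: d²=288 > ρ²=27 → inactive
F = F_att + ΣF_rep = (8.2560,10.8080)
Δp = p'−p = (1.0320,1.3510); α = Δx/Fx = (129/125) / (1032/125) = 1/8
check: Δy/Fy = (1351/1000) / (1351/125) = 1/8 ✓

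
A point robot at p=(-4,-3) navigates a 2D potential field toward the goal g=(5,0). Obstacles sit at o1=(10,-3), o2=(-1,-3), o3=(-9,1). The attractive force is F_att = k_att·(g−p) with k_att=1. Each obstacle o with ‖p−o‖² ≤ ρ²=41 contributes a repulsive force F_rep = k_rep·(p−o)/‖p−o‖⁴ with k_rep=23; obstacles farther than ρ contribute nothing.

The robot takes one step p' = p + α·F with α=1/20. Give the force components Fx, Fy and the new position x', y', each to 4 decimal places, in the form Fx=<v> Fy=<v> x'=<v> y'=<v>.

F_att = 1·(g−p) = 1·(9,3) = (9.0000,3.0000)
o1: d²=196 > ρ²=41 → inactive
o2: d²=9 ≤ ρ²=41; F_rep = 23·(-3,0)/9² = (-0.8519,0.0000)
o3: d²=41 ≤ ρ²=41; F_rep = 23·(5,-4)/41² = (0.0684,-0.0547)
F = F_att + ΣF_rep = (8.2166,2.9453)
p' = p + 1/20·F = (-3.5892,-2.8527)

Fx=8.2166 Fy=2.9453 x'=-3.5892 y'=-2.8527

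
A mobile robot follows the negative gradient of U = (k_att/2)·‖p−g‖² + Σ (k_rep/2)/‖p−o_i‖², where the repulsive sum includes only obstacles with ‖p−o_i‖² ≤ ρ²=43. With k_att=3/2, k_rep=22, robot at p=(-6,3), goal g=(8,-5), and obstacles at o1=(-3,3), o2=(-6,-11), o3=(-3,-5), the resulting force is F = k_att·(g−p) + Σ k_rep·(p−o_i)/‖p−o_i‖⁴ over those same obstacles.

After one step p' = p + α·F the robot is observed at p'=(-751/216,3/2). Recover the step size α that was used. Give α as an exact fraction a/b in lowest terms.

F_att = 3/2·(g−p) = 3/2·(14,-8) = (21.0000,-12.0000)
o1: d²=9 ≤ ρ²=43; F_rep = 22·(-3,0)/9² = (-0.8148,0.0000)
o2: d²=196 > ρ²=43 → inactive
o3: d²=73 > ρ²=43 → inactive
F = F_att + ΣF_rep = (20.1852,-12.0000)
Δp = p'−p = (2.5231,-1.5000); α = Δx/Fx = (545/216) / (545/27) = 1/8
check: Δy/Fy = (-3/2) / (-12) = 1/8 ✓

α = 1/8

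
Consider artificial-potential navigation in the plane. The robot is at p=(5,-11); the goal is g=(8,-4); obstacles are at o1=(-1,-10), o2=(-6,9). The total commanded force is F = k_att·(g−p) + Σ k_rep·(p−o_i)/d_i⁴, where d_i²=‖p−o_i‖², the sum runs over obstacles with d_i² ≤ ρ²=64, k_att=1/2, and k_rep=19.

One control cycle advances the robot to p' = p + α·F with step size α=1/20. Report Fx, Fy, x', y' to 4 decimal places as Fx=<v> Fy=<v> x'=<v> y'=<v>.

Fx=1.5833 Fy=3.4861 x'=5.0792 y'=-10.8257

F_att = 1/2·(g−p) = 1/2·(3,7) = (1.5000,3.5000)
o1: d²=37 ≤ ρ²=64; F_rep = 19·(6,-1)/37² = (0.0833,-0.0139)
o2: d²=521 > ρ²=64 → inactive
F = F_att + ΣF_rep = (1.5833,3.4861)
p' = p + 1/20·F = (5.0792,-10.8257)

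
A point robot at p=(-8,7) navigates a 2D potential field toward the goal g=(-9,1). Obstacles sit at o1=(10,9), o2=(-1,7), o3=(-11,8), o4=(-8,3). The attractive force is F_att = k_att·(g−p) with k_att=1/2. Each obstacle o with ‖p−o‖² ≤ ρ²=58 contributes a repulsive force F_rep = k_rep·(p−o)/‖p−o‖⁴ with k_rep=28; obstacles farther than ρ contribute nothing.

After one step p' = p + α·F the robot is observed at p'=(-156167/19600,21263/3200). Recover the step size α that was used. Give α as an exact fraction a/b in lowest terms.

α = 1/8

F_att = 1/2·(g−p) = 1/2·(-1,-6) = (-0.5000,-3.0000)
o1: d²=328 > ρ²=58 → inactive
o2: d²=49 ≤ ρ²=58; F_rep = 28·(-7,0)/49² = (-0.0816,0.0000)
o3: d²=10 ≤ ρ²=58; F_rep = 28·(3,-1)/10² = (0.8400,-0.2800)
o4: d²=16 ≤ ρ²=58; F_rep = 28·(0,4)/16² = (0.0000,0.4375)
F = F_att + ΣF_rep = (0.2584,-2.8425)
Δp = p'−p = (0.0323,-0.3553); α = Δx/Fx = (633/19600) / (633/2450) = 1/8
check: Δy/Fy = (-1137/3200) / (-1137/400) = 1/8 ✓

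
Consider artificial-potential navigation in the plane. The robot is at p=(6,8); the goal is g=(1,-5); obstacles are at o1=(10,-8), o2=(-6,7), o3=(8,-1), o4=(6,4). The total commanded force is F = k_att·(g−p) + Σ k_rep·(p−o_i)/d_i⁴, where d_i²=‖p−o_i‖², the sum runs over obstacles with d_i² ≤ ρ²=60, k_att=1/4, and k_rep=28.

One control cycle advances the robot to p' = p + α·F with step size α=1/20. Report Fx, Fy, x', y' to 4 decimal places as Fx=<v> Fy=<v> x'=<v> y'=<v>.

Fx=-1.2500 Fy=-2.8125 x'=5.9375 y'=7.8594

F_att = 1/4·(g−p) = 1/4·(-5,-13) = (-1.2500,-3.2500)
o1: d²=272 > ρ²=60 → inactive
o2: d²=145 > ρ²=60 → inactive
o3: d²=85 > ρ²=60 → inactive
o4: d²=16 ≤ ρ²=60; F_rep = 28·(0,4)/16² = (0.0000,0.4375)
F = F_att + ΣF_rep = (-1.2500,-2.8125)
p' = p + 1/20·F = (5.9375,7.8594)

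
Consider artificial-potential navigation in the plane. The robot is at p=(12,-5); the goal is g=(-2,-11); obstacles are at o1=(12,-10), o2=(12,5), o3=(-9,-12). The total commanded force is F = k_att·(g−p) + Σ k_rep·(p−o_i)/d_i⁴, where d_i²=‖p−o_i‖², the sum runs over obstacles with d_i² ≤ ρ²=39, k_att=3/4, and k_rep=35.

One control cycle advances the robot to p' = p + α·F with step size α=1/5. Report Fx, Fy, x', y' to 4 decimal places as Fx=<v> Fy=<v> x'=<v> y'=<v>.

Fx=-10.5000 Fy=-4.2200 x'=9.9000 y'=-5.8440

F_att = 3/4·(g−p) = 3/4·(-14,-6) = (-10.5000,-4.5000)
o1: d²=25 ≤ ρ²=39; F_rep = 35·(0,5)/25² = (0.0000,0.2800)
o2: d²=100 > ρ²=39 → inactive
o3: d²=490 > ρ²=39 → inactive
F = F_att + ΣF_rep = (-10.5000,-4.2200)
p' = p + 1/5·F = (9.9000,-5.8440)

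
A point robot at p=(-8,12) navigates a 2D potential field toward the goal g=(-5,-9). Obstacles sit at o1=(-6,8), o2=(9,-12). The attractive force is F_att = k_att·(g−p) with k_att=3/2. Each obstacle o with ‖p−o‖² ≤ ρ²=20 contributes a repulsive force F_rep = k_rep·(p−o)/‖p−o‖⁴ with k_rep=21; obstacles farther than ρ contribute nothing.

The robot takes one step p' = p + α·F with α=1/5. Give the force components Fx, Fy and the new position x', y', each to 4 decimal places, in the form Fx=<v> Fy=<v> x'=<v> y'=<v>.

Fx=4.3950 Fy=-31.2900 x'=-7.1210 y'=5.7420

F_att = 3/2·(g−p) = 3/2·(3,-21) = (4.5000,-31.5000)
o1: d²=20 ≤ ρ²=20; F_rep = 21·(-2,4)/20² = (-0.1050,0.2100)
o2: d²=865 > ρ²=20 → inactive
F = F_att + ΣF_rep = (4.3950,-31.2900)
p' = p + 1/5·F = (-7.1210,5.7420)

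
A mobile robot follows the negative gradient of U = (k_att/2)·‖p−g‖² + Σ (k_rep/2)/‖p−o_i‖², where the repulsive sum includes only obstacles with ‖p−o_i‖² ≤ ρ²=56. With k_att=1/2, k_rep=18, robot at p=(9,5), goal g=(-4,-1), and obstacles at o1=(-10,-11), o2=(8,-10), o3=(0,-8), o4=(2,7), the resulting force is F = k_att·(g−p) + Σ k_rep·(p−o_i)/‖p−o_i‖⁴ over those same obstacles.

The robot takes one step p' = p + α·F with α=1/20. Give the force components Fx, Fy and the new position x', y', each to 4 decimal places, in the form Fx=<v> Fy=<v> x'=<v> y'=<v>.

F_att = 1/2·(g−p) = 1/2·(-13,-6) = (-6.5000,-3.0000)
o1: d²=617 > ρ²=56 → inactive
o2: d²=226 > ρ²=56 → inactive
o3: d²=250 > ρ²=56 → inactive
o4: d²=53 ≤ ρ²=56; F_rep = 18·(7,-2)/53² = (0.0449,-0.0128)
F = F_att + ΣF_rep = (-6.4551,-3.0128)
p' = p + 1/20·F = (8.6772,4.8494)

Fx=-6.4551 Fy=-3.0128 x'=8.6772 y'=4.8494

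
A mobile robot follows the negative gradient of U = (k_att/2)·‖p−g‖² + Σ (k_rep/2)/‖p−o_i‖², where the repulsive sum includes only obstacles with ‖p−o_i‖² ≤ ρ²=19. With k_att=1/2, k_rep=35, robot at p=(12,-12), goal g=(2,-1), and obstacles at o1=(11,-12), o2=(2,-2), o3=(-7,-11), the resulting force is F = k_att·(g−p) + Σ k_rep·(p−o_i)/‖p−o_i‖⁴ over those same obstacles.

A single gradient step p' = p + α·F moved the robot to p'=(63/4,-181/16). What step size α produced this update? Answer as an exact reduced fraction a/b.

α = 1/8

F_att = 1/2·(g−p) = 1/2·(-10,11) = (-5.0000,5.5000)
o1: d²=1 ≤ ρ²=19; F_rep = 35·(1,0)/1² = (35.0000,0.0000)
o2: d²=200 > ρ²=19 → inactive
o3: d²=362 > ρ²=19 → inactive
F = F_att + ΣF_rep = (30.0000,5.5000)
Δp = p'−p = (3.7500,0.6875); α = Δx/Fx = (15/4) / (30) = 1/8
check: Δy/Fy = (11/16) / (11/2) = 1/8 ✓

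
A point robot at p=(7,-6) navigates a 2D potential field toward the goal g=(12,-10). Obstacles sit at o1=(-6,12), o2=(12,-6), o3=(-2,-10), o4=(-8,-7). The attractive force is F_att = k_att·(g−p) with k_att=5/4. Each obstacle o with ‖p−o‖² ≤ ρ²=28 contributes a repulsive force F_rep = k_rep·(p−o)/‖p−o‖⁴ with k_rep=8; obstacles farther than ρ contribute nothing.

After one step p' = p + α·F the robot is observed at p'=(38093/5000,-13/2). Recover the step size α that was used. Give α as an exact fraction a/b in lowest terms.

α = 1/10

F_att = 5/4·(g−p) = 5/4·(5,-4) = (6.2500,-5.0000)
o1: d²=493 > ρ²=28 → inactive
o2: d²=25 ≤ ρ²=28; F_rep = 8·(-5,0)/25² = (-0.0640,0.0000)
o3: d²=97 > ρ²=28 → inactive
o4: d²=226 > ρ²=28 → inactive
F = F_att + ΣF_rep = (6.1860,-5.0000)
Δp = p'−p = (0.6186,-0.5000); α = Δx/Fx = (3093/5000) / (3093/500) = 1/10
check: Δy/Fy = (-1/2) / (-5) = 1/10 ✓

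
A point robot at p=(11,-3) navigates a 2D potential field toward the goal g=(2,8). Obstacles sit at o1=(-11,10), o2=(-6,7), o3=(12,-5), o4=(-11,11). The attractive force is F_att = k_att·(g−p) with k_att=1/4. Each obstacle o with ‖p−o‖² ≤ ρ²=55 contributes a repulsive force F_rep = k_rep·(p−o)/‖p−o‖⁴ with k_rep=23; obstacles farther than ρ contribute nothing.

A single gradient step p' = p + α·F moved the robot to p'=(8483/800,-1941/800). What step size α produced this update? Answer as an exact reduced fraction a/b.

F_att = 1/4·(g−p) = 1/4·(-9,11) = (-2.2500,2.7500)
o1: d²=653 > ρ²=55 → inactive
o2: d²=389 > ρ²=55 → inactive
o3: d²=5 ≤ ρ²=55; F_rep = 23·(-1,2)/5² = (-0.9200,1.8400)
o4: d²=680 > ρ²=55 → inactive
F = F_att + ΣF_rep = (-3.1700,4.5900)
Δp = p'−p = (-0.3962,0.5737); α = Δx/Fx = (-317/800) / (-317/100) = 1/8
check: Δy/Fy = (459/800) / (459/100) = 1/8 ✓

α = 1/8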